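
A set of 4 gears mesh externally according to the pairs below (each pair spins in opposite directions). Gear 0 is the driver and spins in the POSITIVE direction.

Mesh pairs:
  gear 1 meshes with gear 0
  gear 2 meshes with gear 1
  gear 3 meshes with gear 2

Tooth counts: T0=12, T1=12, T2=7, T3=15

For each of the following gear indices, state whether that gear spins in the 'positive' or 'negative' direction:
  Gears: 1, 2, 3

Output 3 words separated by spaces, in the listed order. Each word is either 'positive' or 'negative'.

Answer: negative positive negative

Derivation:
Gear 0 (driver): positive (depth 0)
  gear 1: meshes with gear 0 -> depth 1 -> negative (opposite of gear 0)
  gear 2: meshes with gear 1 -> depth 2 -> positive (opposite of gear 1)
  gear 3: meshes with gear 2 -> depth 3 -> negative (opposite of gear 2)
Queried indices 1, 2, 3 -> negative, positive, negative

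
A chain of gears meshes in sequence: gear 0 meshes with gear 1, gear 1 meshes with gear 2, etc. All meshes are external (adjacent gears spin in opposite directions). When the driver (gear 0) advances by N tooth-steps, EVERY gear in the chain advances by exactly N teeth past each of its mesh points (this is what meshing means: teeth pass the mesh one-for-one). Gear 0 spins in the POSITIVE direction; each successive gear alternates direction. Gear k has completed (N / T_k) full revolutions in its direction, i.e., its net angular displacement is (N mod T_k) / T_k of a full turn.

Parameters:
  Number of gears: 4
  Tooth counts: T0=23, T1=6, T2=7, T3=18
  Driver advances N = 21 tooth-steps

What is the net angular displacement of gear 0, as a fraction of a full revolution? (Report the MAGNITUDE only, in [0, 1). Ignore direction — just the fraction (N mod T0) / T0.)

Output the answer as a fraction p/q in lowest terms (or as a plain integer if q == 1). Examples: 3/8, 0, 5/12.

Answer: 21/23

Derivation:
Chain of 4 gears, tooth counts: [23, 6, 7, 18]
  gear 0: T0=23, direction=positive, advance = 21 mod 23 = 21 teeth = 21/23 turn
  gear 1: T1=6, direction=negative, advance = 21 mod 6 = 3 teeth = 3/6 turn
  gear 2: T2=7, direction=positive, advance = 21 mod 7 = 0 teeth = 0/7 turn
  gear 3: T3=18, direction=negative, advance = 21 mod 18 = 3 teeth = 3/18 turn
Gear 0: 21 mod 23 = 21
Fraction = 21 / 23 = 21/23 (gcd(21,23)=1) = 21/23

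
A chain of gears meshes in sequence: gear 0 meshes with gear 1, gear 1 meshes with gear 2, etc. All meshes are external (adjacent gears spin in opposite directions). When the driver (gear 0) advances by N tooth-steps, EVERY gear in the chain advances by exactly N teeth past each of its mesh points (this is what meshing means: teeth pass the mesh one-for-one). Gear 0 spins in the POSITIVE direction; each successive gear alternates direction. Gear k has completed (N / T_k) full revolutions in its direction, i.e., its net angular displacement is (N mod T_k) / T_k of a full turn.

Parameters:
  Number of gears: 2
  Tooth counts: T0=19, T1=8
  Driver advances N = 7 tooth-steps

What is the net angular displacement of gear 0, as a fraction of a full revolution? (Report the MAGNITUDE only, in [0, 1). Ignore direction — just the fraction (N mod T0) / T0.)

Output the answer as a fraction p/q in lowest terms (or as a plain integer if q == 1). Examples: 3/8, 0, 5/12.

Chain of 2 gears, tooth counts: [19, 8]
  gear 0: T0=19, direction=positive, advance = 7 mod 19 = 7 teeth = 7/19 turn
  gear 1: T1=8, direction=negative, advance = 7 mod 8 = 7 teeth = 7/8 turn
Gear 0: 7 mod 19 = 7
Fraction = 7 / 19 = 7/19 (gcd(7,19)=1) = 7/19

Answer: 7/19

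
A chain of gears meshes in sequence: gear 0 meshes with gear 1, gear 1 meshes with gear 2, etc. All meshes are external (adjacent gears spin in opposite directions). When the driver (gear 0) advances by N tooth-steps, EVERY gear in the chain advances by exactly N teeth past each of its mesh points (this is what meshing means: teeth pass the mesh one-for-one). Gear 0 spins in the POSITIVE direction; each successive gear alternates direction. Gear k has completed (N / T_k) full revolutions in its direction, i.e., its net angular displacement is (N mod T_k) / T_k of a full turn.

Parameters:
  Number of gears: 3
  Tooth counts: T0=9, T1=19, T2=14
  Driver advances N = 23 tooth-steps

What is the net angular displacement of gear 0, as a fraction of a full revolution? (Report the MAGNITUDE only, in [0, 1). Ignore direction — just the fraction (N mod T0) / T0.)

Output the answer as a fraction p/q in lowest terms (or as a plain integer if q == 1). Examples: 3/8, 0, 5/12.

Answer: 5/9

Derivation:
Chain of 3 gears, tooth counts: [9, 19, 14]
  gear 0: T0=9, direction=positive, advance = 23 mod 9 = 5 teeth = 5/9 turn
  gear 1: T1=19, direction=negative, advance = 23 mod 19 = 4 teeth = 4/19 turn
  gear 2: T2=14, direction=positive, advance = 23 mod 14 = 9 teeth = 9/14 turn
Gear 0: 23 mod 9 = 5
Fraction = 5 / 9 = 5/9 (gcd(5,9)=1) = 5/9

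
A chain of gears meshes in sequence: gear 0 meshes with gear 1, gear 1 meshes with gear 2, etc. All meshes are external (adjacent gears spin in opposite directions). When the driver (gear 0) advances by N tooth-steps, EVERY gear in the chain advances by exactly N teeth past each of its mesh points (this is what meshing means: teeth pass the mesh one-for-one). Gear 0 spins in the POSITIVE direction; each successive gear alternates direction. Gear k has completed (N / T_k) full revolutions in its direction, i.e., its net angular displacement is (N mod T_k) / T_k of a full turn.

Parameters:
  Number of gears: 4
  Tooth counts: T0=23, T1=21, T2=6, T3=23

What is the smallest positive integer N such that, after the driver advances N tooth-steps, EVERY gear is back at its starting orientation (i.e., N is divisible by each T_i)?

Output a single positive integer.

Gear k returns to start when N is a multiple of T_k.
All gears at start simultaneously when N is a common multiple of [23, 21, 6, 23]; the smallest such N is lcm(23, 21, 6, 23).
Start: lcm = T0 = 23
Fold in T1=21: gcd(23, 21) = 1; lcm(23, 21) = 23 * 21 / 1 = 483 / 1 = 483
Fold in T2=6: gcd(483, 6) = 3; lcm(483, 6) = 483 * 6 / 3 = 2898 / 3 = 966
Fold in T3=23: gcd(966, 23) = 23; lcm(966, 23) = 966 * 23 / 23 = 22218 / 23 = 966
Full cycle length = 966

Answer: 966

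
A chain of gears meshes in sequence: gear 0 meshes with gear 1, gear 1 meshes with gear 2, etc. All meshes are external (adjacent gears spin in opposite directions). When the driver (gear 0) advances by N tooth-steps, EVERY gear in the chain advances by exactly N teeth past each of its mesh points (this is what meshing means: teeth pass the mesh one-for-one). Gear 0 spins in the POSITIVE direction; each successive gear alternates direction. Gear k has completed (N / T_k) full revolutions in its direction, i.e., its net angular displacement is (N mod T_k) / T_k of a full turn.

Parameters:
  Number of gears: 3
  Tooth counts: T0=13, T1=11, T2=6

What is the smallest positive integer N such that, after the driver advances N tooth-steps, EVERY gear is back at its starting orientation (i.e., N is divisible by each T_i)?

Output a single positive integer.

Gear k returns to start when N is a multiple of T_k.
All gears at start simultaneously when N is a common multiple of [13, 11, 6]; the smallest such N is lcm(13, 11, 6).
Start: lcm = T0 = 13
Fold in T1=11: gcd(13, 11) = 1; lcm(13, 11) = 13 * 11 / 1 = 143 / 1 = 143
Fold in T2=6: gcd(143, 6) = 1; lcm(143, 6) = 143 * 6 / 1 = 858 / 1 = 858
Full cycle length = 858

Answer: 858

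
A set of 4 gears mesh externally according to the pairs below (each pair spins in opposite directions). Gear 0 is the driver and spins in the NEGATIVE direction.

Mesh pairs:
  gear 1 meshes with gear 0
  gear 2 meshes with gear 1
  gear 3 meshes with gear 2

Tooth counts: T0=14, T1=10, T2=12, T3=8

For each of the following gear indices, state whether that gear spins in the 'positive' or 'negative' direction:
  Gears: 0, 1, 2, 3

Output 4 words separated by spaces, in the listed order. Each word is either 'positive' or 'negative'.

Answer: negative positive negative positive

Derivation:
Gear 0 (driver): negative (depth 0)
  gear 1: meshes with gear 0 -> depth 1 -> positive (opposite of gear 0)
  gear 2: meshes with gear 1 -> depth 2 -> negative (opposite of gear 1)
  gear 3: meshes with gear 2 -> depth 3 -> positive (opposite of gear 2)
Queried indices 0, 1, 2, 3 -> negative, positive, negative, positive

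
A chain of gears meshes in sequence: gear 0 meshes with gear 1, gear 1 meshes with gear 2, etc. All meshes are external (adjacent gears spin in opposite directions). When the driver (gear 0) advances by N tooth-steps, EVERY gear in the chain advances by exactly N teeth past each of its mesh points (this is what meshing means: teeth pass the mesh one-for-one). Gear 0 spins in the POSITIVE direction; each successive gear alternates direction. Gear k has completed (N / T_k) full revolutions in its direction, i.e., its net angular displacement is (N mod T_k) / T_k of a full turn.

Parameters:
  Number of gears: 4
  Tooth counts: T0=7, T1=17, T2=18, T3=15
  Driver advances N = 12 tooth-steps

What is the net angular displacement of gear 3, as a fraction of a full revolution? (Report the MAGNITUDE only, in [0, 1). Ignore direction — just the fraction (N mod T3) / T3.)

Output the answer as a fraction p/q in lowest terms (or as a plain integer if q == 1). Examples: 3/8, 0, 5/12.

Answer: 4/5

Derivation:
Chain of 4 gears, tooth counts: [7, 17, 18, 15]
  gear 0: T0=7, direction=positive, advance = 12 mod 7 = 5 teeth = 5/7 turn
  gear 1: T1=17, direction=negative, advance = 12 mod 17 = 12 teeth = 12/17 turn
  gear 2: T2=18, direction=positive, advance = 12 mod 18 = 12 teeth = 12/18 turn
  gear 3: T3=15, direction=negative, advance = 12 mod 15 = 12 teeth = 12/15 turn
Gear 3: 12 mod 15 = 12
Fraction = 12 / 15 = 4/5 (gcd(12,15)=3) = 4/5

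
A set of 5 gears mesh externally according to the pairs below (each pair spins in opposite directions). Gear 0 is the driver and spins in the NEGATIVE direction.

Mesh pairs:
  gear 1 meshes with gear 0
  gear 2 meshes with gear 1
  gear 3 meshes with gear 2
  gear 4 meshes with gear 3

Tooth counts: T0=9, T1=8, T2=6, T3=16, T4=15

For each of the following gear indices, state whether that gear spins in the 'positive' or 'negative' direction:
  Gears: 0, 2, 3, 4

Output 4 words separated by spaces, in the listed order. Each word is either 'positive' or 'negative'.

Gear 0 (driver): negative (depth 0)
  gear 1: meshes with gear 0 -> depth 1 -> positive (opposite of gear 0)
  gear 2: meshes with gear 1 -> depth 2 -> negative (opposite of gear 1)
  gear 3: meshes with gear 2 -> depth 3 -> positive (opposite of gear 2)
  gear 4: meshes with gear 3 -> depth 4 -> negative (opposite of gear 3)
Queried indices 0, 2, 3, 4 -> negative, negative, positive, negative

Answer: negative negative positive negative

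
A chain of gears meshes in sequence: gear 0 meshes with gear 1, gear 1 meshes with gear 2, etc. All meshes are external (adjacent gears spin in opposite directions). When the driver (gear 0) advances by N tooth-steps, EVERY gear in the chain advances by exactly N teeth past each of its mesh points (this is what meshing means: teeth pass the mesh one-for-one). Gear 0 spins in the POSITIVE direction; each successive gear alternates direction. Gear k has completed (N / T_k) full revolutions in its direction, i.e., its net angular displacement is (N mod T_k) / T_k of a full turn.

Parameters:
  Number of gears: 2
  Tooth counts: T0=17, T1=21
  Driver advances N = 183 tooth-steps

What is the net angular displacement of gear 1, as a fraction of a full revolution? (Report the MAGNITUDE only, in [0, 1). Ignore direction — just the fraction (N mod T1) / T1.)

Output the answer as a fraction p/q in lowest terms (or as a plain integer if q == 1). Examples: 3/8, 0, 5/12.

Answer: 5/7

Derivation:
Chain of 2 gears, tooth counts: [17, 21]
  gear 0: T0=17, direction=positive, advance = 183 mod 17 = 13 teeth = 13/17 turn
  gear 1: T1=21, direction=negative, advance = 183 mod 21 = 15 teeth = 15/21 turn
Gear 1: 183 mod 21 = 15
Fraction = 15 / 21 = 5/7 (gcd(15,21)=3) = 5/7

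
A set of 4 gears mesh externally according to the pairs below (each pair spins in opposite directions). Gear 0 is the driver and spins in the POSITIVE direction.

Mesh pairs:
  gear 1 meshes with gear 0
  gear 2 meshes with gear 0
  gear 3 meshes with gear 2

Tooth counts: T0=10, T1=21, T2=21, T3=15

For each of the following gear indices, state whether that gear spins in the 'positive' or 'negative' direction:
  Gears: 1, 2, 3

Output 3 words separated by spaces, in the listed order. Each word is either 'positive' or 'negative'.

Answer: negative negative positive

Derivation:
Gear 0 (driver): positive (depth 0)
  gear 1: meshes with gear 0 -> depth 1 -> negative (opposite of gear 0)
  gear 2: meshes with gear 0 -> depth 1 -> negative (opposite of gear 0)
  gear 3: meshes with gear 2 -> depth 2 -> positive (opposite of gear 2)
Queried indices 1, 2, 3 -> negative, negative, positive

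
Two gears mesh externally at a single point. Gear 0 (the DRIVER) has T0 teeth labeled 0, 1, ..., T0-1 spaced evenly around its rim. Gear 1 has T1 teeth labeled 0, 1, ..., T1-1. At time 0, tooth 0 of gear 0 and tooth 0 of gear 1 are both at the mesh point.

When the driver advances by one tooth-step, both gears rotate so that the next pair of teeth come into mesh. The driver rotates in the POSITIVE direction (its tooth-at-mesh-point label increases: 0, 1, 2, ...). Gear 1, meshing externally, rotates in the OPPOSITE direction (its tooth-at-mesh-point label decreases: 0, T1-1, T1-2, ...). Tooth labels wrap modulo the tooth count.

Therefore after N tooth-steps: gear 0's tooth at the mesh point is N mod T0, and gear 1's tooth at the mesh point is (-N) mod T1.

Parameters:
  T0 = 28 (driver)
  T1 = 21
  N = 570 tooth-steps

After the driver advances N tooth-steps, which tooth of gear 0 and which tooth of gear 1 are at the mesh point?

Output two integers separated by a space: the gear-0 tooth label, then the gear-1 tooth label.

Answer: 10 18

Derivation:
Gear 0 (driver, T0=28): tooth at mesh = N mod T0
  570 = 20 * 28 + 10, so 570 mod 28 = 10
  gear 0 tooth = 10
Gear 1 (driven, T1=21): tooth at mesh = (-N) mod T1
  570 = 27 * 21 + 3, so 570 mod 21 = 3
  (-570) mod 21 = (-3) mod 21 = 21 - 3 = 18
Mesh after 570 steps: gear-0 tooth 10 meets gear-1 tooth 18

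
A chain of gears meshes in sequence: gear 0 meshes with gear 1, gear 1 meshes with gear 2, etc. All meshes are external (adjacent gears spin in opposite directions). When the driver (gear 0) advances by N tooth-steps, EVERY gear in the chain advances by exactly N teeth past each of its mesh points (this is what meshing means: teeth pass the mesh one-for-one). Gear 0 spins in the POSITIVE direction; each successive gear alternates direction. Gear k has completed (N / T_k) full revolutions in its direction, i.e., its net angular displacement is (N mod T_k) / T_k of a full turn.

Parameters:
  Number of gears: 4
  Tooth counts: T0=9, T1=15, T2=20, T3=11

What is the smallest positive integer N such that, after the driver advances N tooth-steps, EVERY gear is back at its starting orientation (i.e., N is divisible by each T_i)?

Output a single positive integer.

Answer: 1980

Derivation:
Gear k returns to start when N is a multiple of T_k.
All gears at start simultaneously when N is a common multiple of [9, 15, 20, 11]; the smallest such N is lcm(9, 15, 20, 11).
Start: lcm = T0 = 9
Fold in T1=15: gcd(9, 15) = 3; lcm(9, 15) = 9 * 15 / 3 = 135 / 3 = 45
Fold in T2=20: gcd(45, 20) = 5; lcm(45, 20) = 45 * 20 / 5 = 900 / 5 = 180
Fold in T3=11: gcd(180, 11) = 1; lcm(180, 11) = 180 * 11 / 1 = 1980 / 1 = 1980
Full cycle length = 1980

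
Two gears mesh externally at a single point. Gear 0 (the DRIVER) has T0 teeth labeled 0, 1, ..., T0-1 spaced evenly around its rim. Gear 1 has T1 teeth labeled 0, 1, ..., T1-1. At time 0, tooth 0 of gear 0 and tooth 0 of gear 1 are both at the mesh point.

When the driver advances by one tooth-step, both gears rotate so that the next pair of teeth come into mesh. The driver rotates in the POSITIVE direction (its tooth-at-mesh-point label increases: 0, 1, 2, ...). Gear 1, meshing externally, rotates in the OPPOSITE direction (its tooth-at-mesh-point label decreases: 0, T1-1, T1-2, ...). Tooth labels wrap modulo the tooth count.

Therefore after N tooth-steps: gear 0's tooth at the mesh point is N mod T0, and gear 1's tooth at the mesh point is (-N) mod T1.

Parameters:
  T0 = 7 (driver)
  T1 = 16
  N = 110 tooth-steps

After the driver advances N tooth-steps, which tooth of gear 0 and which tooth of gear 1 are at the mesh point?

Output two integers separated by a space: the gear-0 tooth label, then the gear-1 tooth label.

Answer: 5 2

Derivation:
Gear 0 (driver, T0=7): tooth at mesh = N mod T0
  110 = 15 * 7 + 5, so 110 mod 7 = 5
  gear 0 tooth = 5
Gear 1 (driven, T1=16): tooth at mesh = (-N) mod T1
  110 = 6 * 16 + 14, so 110 mod 16 = 14
  (-110) mod 16 = (-14) mod 16 = 16 - 14 = 2
Mesh after 110 steps: gear-0 tooth 5 meets gear-1 tooth 2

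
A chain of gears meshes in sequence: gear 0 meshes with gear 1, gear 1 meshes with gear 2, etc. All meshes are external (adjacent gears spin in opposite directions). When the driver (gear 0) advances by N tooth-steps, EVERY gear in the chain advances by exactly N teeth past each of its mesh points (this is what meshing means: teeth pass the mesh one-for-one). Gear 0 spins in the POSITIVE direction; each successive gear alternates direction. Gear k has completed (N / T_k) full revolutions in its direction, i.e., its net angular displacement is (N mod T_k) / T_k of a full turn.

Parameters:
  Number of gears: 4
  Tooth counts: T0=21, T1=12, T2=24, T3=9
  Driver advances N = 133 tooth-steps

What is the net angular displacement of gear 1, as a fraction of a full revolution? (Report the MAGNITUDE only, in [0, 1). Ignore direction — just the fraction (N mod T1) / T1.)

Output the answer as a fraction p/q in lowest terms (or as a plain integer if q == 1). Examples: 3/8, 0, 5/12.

Chain of 4 gears, tooth counts: [21, 12, 24, 9]
  gear 0: T0=21, direction=positive, advance = 133 mod 21 = 7 teeth = 7/21 turn
  gear 1: T1=12, direction=negative, advance = 133 mod 12 = 1 teeth = 1/12 turn
  gear 2: T2=24, direction=positive, advance = 133 mod 24 = 13 teeth = 13/24 turn
  gear 3: T3=9, direction=negative, advance = 133 mod 9 = 7 teeth = 7/9 turn
Gear 1: 133 mod 12 = 1
Fraction = 1 / 12 = 1/12 (gcd(1,12)=1) = 1/12

Answer: 1/12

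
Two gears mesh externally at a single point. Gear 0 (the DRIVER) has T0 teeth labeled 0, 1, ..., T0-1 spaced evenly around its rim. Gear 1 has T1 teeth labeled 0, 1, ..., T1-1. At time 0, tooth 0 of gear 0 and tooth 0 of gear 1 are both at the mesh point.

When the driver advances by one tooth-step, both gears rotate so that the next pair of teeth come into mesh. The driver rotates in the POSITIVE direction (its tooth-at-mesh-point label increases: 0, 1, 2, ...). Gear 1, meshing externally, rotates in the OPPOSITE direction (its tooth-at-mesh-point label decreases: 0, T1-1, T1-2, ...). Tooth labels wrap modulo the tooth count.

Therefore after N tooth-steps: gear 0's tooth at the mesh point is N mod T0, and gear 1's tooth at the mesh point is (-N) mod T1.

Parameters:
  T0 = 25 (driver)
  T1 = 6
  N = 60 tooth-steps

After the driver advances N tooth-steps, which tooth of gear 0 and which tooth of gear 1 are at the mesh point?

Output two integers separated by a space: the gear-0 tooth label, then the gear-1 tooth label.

Gear 0 (driver, T0=25): tooth at mesh = N mod T0
  60 = 2 * 25 + 10, so 60 mod 25 = 10
  gear 0 tooth = 10
Gear 1 (driven, T1=6): tooth at mesh = (-N) mod T1
  60 = 10 * 6 + 0, so 60 mod 6 = 0
  (-60) mod 6 = 0
Mesh after 60 steps: gear-0 tooth 10 meets gear-1 tooth 0

Answer: 10 0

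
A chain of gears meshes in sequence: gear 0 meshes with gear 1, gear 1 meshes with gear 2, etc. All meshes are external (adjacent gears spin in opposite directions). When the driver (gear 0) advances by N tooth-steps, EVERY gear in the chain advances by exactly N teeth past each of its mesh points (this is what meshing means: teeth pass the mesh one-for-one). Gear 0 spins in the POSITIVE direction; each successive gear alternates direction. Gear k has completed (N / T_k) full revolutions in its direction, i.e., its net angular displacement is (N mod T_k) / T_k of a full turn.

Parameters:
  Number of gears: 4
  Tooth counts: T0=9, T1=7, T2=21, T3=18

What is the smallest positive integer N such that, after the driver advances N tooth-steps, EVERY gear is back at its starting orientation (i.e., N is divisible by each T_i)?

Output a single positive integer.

Gear k returns to start when N is a multiple of T_k.
All gears at start simultaneously when N is a common multiple of [9, 7, 21, 18]; the smallest such N is lcm(9, 7, 21, 18).
Start: lcm = T0 = 9
Fold in T1=7: gcd(9, 7) = 1; lcm(9, 7) = 9 * 7 / 1 = 63 / 1 = 63
Fold in T2=21: gcd(63, 21) = 21; lcm(63, 21) = 63 * 21 / 21 = 1323 / 21 = 63
Fold in T3=18: gcd(63, 18) = 9; lcm(63, 18) = 63 * 18 / 9 = 1134 / 9 = 126
Full cycle length = 126

Answer: 126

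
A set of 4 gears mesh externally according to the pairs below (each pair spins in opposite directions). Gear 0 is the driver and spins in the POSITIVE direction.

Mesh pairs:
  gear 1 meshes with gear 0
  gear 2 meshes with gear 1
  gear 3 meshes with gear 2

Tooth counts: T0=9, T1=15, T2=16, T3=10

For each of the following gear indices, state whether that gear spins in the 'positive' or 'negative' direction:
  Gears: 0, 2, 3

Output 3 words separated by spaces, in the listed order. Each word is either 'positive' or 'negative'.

Gear 0 (driver): positive (depth 0)
  gear 1: meshes with gear 0 -> depth 1 -> negative (opposite of gear 0)
  gear 2: meshes with gear 1 -> depth 2 -> positive (opposite of gear 1)
  gear 3: meshes with gear 2 -> depth 3 -> negative (opposite of gear 2)
Queried indices 0, 2, 3 -> positive, positive, negative

Answer: positive positive negative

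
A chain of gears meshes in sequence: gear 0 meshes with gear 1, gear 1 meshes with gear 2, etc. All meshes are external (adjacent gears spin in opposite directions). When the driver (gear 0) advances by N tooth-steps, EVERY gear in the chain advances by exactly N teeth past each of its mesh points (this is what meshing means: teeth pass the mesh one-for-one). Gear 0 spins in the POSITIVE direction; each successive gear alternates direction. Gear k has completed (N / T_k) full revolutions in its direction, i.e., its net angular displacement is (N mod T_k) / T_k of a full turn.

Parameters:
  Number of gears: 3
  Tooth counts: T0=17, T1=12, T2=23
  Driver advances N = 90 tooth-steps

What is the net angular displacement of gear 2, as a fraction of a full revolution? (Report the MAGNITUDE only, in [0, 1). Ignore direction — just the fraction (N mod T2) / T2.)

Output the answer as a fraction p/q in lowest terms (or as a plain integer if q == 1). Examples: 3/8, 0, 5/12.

Chain of 3 gears, tooth counts: [17, 12, 23]
  gear 0: T0=17, direction=positive, advance = 90 mod 17 = 5 teeth = 5/17 turn
  gear 1: T1=12, direction=negative, advance = 90 mod 12 = 6 teeth = 6/12 turn
  gear 2: T2=23, direction=positive, advance = 90 mod 23 = 21 teeth = 21/23 turn
Gear 2: 90 mod 23 = 21
Fraction = 21 / 23 = 21/23 (gcd(21,23)=1) = 21/23

Answer: 21/23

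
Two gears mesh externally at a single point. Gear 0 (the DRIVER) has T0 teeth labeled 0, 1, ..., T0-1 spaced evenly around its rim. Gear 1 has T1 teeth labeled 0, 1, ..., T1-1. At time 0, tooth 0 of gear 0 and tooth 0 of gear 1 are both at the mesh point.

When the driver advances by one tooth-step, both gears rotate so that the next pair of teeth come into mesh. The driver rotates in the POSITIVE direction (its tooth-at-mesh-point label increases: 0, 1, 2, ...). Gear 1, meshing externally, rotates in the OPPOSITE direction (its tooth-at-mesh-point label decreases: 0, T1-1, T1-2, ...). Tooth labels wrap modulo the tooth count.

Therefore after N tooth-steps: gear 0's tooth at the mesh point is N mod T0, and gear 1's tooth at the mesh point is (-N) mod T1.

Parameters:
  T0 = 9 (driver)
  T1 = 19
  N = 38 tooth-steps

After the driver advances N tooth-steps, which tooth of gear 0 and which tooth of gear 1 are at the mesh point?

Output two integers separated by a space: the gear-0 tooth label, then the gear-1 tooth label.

Gear 0 (driver, T0=9): tooth at mesh = N mod T0
  38 = 4 * 9 + 2, so 38 mod 9 = 2
  gear 0 tooth = 2
Gear 1 (driven, T1=19): tooth at mesh = (-N) mod T1
  38 = 2 * 19 + 0, so 38 mod 19 = 0
  (-38) mod 19 = 0
Mesh after 38 steps: gear-0 tooth 2 meets gear-1 tooth 0

Answer: 2 0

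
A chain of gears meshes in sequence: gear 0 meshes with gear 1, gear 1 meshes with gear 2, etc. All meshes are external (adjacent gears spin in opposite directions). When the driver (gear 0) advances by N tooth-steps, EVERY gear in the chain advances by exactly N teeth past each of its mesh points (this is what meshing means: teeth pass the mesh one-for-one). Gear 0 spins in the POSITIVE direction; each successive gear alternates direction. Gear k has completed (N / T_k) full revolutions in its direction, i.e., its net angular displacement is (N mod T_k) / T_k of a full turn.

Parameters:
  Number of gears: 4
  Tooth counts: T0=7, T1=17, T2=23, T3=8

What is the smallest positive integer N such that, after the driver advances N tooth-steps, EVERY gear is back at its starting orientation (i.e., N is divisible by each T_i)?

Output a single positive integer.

Answer: 21896

Derivation:
Gear k returns to start when N is a multiple of T_k.
All gears at start simultaneously when N is a common multiple of [7, 17, 23, 8]; the smallest such N is lcm(7, 17, 23, 8).
Start: lcm = T0 = 7
Fold in T1=17: gcd(7, 17) = 1; lcm(7, 17) = 7 * 17 / 1 = 119 / 1 = 119
Fold in T2=23: gcd(119, 23) = 1; lcm(119, 23) = 119 * 23 / 1 = 2737 / 1 = 2737
Fold in T3=8: gcd(2737, 8) = 1; lcm(2737, 8) = 2737 * 8 / 1 = 21896 / 1 = 21896
Full cycle length = 21896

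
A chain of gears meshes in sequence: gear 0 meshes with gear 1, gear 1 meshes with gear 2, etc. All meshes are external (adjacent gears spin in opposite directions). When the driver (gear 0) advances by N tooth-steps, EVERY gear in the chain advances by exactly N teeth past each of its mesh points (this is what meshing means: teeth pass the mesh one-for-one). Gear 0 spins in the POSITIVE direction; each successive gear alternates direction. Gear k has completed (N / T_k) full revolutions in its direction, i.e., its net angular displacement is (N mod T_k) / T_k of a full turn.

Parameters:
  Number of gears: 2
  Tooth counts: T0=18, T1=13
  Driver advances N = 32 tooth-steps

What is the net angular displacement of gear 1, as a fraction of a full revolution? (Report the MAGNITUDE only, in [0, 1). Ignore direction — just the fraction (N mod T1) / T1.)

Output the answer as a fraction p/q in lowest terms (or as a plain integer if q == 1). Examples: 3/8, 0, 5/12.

Answer: 6/13

Derivation:
Chain of 2 gears, tooth counts: [18, 13]
  gear 0: T0=18, direction=positive, advance = 32 mod 18 = 14 teeth = 14/18 turn
  gear 1: T1=13, direction=negative, advance = 32 mod 13 = 6 teeth = 6/13 turn
Gear 1: 32 mod 13 = 6
Fraction = 6 / 13 = 6/13 (gcd(6,13)=1) = 6/13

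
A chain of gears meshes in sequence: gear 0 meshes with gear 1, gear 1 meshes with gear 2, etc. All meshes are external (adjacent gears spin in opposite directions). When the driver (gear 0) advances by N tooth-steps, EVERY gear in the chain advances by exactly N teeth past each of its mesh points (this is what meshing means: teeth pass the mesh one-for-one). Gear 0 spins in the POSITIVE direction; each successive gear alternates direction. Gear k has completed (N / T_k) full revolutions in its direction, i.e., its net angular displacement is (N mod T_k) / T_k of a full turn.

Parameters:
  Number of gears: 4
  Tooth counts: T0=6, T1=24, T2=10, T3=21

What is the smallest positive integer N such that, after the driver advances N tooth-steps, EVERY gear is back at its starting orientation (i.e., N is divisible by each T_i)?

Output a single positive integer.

Answer: 840

Derivation:
Gear k returns to start when N is a multiple of T_k.
All gears at start simultaneously when N is a common multiple of [6, 24, 10, 21]; the smallest such N is lcm(6, 24, 10, 21).
Start: lcm = T0 = 6
Fold in T1=24: gcd(6, 24) = 6; lcm(6, 24) = 6 * 24 / 6 = 144 / 6 = 24
Fold in T2=10: gcd(24, 10) = 2; lcm(24, 10) = 24 * 10 / 2 = 240 / 2 = 120
Fold in T3=21: gcd(120, 21) = 3; lcm(120, 21) = 120 * 21 / 3 = 2520 / 3 = 840
Full cycle length = 840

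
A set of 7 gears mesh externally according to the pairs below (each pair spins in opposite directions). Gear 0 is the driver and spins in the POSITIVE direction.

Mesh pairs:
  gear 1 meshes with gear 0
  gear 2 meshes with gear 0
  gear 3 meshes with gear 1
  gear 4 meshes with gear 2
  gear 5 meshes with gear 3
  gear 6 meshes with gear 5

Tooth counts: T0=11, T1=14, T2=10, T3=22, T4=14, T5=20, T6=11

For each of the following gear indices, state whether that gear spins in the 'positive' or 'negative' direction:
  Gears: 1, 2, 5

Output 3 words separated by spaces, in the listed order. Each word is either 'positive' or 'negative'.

Answer: negative negative negative

Derivation:
Gear 0 (driver): positive (depth 0)
  gear 1: meshes with gear 0 -> depth 1 -> negative (opposite of gear 0)
  gear 2: meshes with gear 0 -> depth 1 -> negative (opposite of gear 0)
  gear 3: meshes with gear 1 -> depth 2 -> positive (opposite of gear 1)
  gear 4: meshes with gear 2 -> depth 2 -> positive (opposite of gear 2)
  gear 5: meshes with gear 3 -> depth 3 -> negative (opposite of gear 3)
  gear 6: meshes with gear 5 -> depth 4 -> positive (opposite of gear 5)
Queried indices 1, 2, 5 -> negative, negative, negative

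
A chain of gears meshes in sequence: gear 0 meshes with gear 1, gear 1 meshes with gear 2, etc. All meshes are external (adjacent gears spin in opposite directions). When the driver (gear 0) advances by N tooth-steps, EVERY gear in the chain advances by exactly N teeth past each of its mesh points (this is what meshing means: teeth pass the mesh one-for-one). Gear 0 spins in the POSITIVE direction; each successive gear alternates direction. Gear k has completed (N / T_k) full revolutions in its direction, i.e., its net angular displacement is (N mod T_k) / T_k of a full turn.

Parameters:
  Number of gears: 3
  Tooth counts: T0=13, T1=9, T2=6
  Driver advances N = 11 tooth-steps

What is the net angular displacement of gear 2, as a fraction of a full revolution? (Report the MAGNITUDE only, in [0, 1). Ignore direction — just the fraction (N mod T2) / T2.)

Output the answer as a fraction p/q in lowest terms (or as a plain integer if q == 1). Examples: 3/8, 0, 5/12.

Answer: 5/6

Derivation:
Chain of 3 gears, tooth counts: [13, 9, 6]
  gear 0: T0=13, direction=positive, advance = 11 mod 13 = 11 teeth = 11/13 turn
  gear 1: T1=9, direction=negative, advance = 11 mod 9 = 2 teeth = 2/9 turn
  gear 2: T2=6, direction=positive, advance = 11 mod 6 = 5 teeth = 5/6 turn
Gear 2: 11 mod 6 = 5
Fraction = 5 / 6 = 5/6 (gcd(5,6)=1) = 5/6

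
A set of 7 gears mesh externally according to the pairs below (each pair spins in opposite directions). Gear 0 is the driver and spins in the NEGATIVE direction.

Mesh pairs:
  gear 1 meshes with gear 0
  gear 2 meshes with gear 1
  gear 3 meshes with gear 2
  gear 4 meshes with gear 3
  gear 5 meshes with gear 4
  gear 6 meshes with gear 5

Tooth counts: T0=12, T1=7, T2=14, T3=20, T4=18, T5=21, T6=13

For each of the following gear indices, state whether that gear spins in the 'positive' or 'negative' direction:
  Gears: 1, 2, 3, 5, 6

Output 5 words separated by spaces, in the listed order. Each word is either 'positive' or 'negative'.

Answer: positive negative positive positive negative

Derivation:
Gear 0 (driver): negative (depth 0)
  gear 1: meshes with gear 0 -> depth 1 -> positive (opposite of gear 0)
  gear 2: meshes with gear 1 -> depth 2 -> negative (opposite of gear 1)
  gear 3: meshes with gear 2 -> depth 3 -> positive (opposite of gear 2)
  gear 4: meshes with gear 3 -> depth 4 -> negative (opposite of gear 3)
  gear 5: meshes with gear 4 -> depth 5 -> positive (opposite of gear 4)
  gear 6: meshes with gear 5 -> depth 6 -> negative (opposite of gear 5)
Queried indices 1, 2, 3, 5, 6 -> positive, negative, positive, positive, negative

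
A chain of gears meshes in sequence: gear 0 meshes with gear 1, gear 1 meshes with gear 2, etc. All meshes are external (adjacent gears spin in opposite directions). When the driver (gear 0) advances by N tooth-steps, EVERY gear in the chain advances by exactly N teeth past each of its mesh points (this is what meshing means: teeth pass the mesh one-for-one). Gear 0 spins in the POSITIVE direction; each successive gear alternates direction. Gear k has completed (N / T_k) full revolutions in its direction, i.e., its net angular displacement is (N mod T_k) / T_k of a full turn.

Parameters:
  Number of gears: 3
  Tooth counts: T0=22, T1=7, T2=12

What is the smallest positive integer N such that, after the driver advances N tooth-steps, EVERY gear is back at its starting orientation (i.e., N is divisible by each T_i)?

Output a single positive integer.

Gear k returns to start when N is a multiple of T_k.
All gears at start simultaneously when N is a common multiple of [22, 7, 12]; the smallest such N is lcm(22, 7, 12).
Start: lcm = T0 = 22
Fold in T1=7: gcd(22, 7) = 1; lcm(22, 7) = 22 * 7 / 1 = 154 / 1 = 154
Fold in T2=12: gcd(154, 12) = 2; lcm(154, 12) = 154 * 12 / 2 = 1848 / 2 = 924
Full cycle length = 924

Answer: 924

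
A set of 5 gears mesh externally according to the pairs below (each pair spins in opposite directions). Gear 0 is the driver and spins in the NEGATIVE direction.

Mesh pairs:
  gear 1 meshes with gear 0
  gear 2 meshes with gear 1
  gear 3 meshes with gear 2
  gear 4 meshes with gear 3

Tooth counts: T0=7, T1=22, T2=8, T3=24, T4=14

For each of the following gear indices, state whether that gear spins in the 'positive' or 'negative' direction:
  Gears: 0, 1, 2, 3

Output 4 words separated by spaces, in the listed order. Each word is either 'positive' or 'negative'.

Gear 0 (driver): negative (depth 0)
  gear 1: meshes with gear 0 -> depth 1 -> positive (opposite of gear 0)
  gear 2: meshes with gear 1 -> depth 2 -> negative (opposite of gear 1)
  gear 3: meshes with gear 2 -> depth 3 -> positive (opposite of gear 2)
  gear 4: meshes with gear 3 -> depth 4 -> negative (opposite of gear 3)
Queried indices 0, 1, 2, 3 -> negative, positive, negative, positive

Answer: negative positive negative positive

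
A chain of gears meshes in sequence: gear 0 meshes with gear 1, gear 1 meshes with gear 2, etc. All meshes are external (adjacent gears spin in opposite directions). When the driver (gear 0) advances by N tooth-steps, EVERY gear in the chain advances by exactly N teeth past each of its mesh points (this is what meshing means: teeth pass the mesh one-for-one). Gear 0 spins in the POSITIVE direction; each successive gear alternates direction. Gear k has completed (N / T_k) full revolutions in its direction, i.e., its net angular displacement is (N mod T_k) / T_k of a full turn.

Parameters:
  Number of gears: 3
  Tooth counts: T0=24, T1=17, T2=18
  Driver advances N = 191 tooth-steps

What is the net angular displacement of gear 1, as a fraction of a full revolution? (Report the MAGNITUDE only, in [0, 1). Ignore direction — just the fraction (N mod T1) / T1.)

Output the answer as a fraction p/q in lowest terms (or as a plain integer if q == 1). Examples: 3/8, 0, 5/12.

Answer: 4/17

Derivation:
Chain of 3 gears, tooth counts: [24, 17, 18]
  gear 0: T0=24, direction=positive, advance = 191 mod 24 = 23 teeth = 23/24 turn
  gear 1: T1=17, direction=negative, advance = 191 mod 17 = 4 teeth = 4/17 turn
  gear 2: T2=18, direction=positive, advance = 191 mod 18 = 11 teeth = 11/18 turn
Gear 1: 191 mod 17 = 4
Fraction = 4 / 17 = 4/17 (gcd(4,17)=1) = 4/17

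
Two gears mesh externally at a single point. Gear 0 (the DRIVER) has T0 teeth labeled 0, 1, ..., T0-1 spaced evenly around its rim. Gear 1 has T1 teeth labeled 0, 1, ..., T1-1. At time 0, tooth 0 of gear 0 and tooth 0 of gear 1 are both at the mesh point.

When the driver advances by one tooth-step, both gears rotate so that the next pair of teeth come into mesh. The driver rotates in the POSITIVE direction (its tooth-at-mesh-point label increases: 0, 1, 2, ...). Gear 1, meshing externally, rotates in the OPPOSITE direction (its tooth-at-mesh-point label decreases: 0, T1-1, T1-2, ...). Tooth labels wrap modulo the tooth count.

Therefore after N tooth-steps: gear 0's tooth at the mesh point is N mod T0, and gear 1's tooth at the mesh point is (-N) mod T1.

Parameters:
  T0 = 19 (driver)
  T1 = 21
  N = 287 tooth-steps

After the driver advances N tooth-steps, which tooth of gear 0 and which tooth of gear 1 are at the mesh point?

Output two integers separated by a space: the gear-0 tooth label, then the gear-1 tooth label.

Answer: 2 7

Derivation:
Gear 0 (driver, T0=19): tooth at mesh = N mod T0
  287 = 15 * 19 + 2, so 287 mod 19 = 2
  gear 0 tooth = 2
Gear 1 (driven, T1=21): tooth at mesh = (-N) mod T1
  287 = 13 * 21 + 14, so 287 mod 21 = 14
  (-287) mod 21 = (-14) mod 21 = 21 - 14 = 7
Mesh after 287 steps: gear-0 tooth 2 meets gear-1 tooth 7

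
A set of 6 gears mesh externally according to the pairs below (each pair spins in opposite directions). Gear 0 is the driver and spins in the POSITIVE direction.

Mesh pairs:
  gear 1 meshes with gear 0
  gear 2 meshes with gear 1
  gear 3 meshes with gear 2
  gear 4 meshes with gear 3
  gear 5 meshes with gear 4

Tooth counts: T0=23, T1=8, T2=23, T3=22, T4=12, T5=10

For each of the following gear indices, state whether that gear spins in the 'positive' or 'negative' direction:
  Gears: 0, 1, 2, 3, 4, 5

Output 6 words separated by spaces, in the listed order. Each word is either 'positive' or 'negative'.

Gear 0 (driver): positive (depth 0)
  gear 1: meshes with gear 0 -> depth 1 -> negative (opposite of gear 0)
  gear 2: meshes with gear 1 -> depth 2 -> positive (opposite of gear 1)
  gear 3: meshes with gear 2 -> depth 3 -> negative (opposite of gear 2)
  gear 4: meshes with gear 3 -> depth 4 -> positive (opposite of gear 3)
  gear 5: meshes with gear 4 -> depth 5 -> negative (opposite of gear 4)
Queried indices 0, 1, 2, 3, 4, 5 -> positive, negative, positive, negative, positive, negative

Answer: positive negative positive negative positive negative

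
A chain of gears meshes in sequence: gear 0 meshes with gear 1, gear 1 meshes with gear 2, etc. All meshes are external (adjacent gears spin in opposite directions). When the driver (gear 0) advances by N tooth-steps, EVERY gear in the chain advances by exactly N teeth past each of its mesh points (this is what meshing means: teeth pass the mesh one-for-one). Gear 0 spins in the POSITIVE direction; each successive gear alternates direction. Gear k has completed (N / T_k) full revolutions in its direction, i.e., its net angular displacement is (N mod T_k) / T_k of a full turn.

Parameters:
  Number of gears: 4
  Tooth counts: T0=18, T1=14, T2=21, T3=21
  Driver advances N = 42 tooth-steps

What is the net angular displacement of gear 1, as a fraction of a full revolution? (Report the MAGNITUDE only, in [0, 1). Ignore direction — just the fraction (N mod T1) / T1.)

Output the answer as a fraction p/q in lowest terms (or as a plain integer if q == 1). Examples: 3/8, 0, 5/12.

Answer: 0

Derivation:
Chain of 4 gears, tooth counts: [18, 14, 21, 21]
  gear 0: T0=18, direction=positive, advance = 42 mod 18 = 6 teeth = 6/18 turn
  gear 1: T1=14, direction=negative, advance = 42 mod 14 = 0 teeth = 0/14 turn
  gear 2: T2=21, direction=positive, advance = 42 mod 21 = 0 teeth = 0/21 turn
  gear 3: T3=21, direction=negative, advance = 42 mod 21 = 0 teeth = 0/21 turn
Gear 1: 42 mod 14 = 0
Fraction = 0 / 14 = 0/1 (gcd(0,14)=14) = 0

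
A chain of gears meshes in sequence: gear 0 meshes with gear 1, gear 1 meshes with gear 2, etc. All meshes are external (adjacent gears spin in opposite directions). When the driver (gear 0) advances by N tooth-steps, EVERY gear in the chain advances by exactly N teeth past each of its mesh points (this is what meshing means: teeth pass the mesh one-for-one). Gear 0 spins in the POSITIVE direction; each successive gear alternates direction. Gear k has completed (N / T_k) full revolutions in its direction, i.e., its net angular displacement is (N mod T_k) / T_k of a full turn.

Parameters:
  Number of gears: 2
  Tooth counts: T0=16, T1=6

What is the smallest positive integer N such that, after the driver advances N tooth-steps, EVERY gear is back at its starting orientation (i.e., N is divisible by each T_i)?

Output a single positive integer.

Answer: 48

Derivation:
Gear k returns to start when N is a multiple of T_k.
All gears at start simultaneously when N is a common multiple of [16, 6]; the smallest such N is lcm(16, 6).
Start: lcm = T0 = 16
Fold in T1=6: gcd(16, 6) = 2; lcm(16, 6) = 16 * 6 / 2 = 96 / 2 = 48
Full cycle length = 48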